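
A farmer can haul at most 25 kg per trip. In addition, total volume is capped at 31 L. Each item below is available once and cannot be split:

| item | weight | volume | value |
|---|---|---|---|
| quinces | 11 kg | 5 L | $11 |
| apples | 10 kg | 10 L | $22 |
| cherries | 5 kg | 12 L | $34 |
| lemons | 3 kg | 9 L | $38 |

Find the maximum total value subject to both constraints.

$94

Feasible sets respecting both limits:
- apples+cherries+lemons: weight 18, volume 31, value 94
- quinces+cherries+lemons: weight 19, volume 26, value 83
- cherries+lemons: weight 8, volume 21, value 72
- quinces+apples+lemons: weight 24, volume 24, value 71
Best: $94.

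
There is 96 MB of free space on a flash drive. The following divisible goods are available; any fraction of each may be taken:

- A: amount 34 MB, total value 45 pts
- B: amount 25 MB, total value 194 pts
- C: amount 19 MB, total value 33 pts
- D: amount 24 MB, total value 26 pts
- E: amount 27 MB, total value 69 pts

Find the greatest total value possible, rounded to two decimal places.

329.09

Take in order of value per unit:
- B (194/25 per unit): all 25 → value 194, running total 194.00
- E (69/27 per unit): all 27 → value 69, running total 263.00
- C (33/19 per unit): all 19 → value 33, running total 296.00
- A (45/34 per unit): 25 of 34 → value 25×45/34 = 33.0882, running total 329.09
Total 329.09.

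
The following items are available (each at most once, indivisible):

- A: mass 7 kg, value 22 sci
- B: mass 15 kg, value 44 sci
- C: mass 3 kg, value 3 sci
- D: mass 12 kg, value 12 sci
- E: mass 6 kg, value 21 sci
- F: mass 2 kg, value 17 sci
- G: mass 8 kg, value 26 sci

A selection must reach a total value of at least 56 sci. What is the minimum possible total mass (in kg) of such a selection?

15

Subsets with value ≥ 56, sorted by total mass:
- A+E+F: mass 15, value 60
- E+F+G: mass 16, value 64
Minimum mass: 15 kg.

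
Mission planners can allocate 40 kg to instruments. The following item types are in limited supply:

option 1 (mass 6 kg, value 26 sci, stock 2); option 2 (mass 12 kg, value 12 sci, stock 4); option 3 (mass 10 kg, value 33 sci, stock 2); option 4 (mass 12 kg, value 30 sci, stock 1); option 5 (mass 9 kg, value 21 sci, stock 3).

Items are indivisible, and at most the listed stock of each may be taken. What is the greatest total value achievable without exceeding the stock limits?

127 sci

Top feasible selections:
- 2×option 1 + 1×option 3 + 2×option 5: mass 40, value 127
- 1×option 1 + 2×option 3 + 1×option 4: mass 38, value 122
- 2×option 1 + 2×option 3: mass 32, value 118
Best: 127 sci.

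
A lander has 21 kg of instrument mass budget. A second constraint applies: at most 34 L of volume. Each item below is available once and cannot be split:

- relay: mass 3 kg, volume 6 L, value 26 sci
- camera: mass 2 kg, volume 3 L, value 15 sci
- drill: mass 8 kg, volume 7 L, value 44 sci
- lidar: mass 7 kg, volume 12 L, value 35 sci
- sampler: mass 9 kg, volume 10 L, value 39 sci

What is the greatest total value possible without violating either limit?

120 sci

Feasible sets respecting both limits:
- relay+camera+drill+lidar: mass 20, volume 28, value 120
- relay+camera+lidar+sampler: mass 21, volume 31, value 115
- relay+drill+sampler: mass 20, volume 23, value 109
- relay+drill+lidar: mass 18, volume 25, value 105
Best: 120 sci.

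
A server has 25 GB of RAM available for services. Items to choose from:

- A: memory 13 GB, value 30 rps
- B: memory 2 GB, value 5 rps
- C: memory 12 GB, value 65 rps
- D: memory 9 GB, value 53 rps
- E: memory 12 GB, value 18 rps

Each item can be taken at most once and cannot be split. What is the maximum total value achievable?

123 rps

Check high-value combinations within 25 GB:
- B+C+D: memory 2+12+9=23, value 5+65+53=123
- C+D: memory 12+9=21, value 65+53=118
- A+C: memory 13+12=25, value 30+65=95
- A+B+D: memory 13+2+9=24, value 30+5+53=88
- A+D: memory 13+9=22, value 30+53=83
Best: 123 rps.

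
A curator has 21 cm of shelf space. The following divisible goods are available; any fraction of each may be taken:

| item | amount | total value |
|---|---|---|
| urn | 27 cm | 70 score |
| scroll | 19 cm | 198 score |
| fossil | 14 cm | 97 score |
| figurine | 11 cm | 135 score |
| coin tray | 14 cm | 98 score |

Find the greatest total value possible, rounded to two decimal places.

239.21

Take in order of value per unit:
- figurine (135/11 per unit): all 11 → value 135, running total 135.00
- scroll (198/19 per unit): 10 of 19 → value 10×198/19 = 104.2105, running total 239.21
Total 239.21.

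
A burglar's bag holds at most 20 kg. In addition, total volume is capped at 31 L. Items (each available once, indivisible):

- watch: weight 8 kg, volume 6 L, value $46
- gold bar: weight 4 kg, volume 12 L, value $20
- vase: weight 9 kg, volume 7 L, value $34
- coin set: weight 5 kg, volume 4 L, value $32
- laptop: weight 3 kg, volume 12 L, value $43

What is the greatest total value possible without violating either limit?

Feasible sets respecting both limits:
- watch+vase+laptop: weight 20, volume 25, value 123
- watch+coin set+laptop: weight 16, volume 22, value 121
- watch+gold bar+laptop: weight 15, volume 30, value 109
- vase+coin set+laptop: weight 17, volume 23, value 109
Best: $123.

$123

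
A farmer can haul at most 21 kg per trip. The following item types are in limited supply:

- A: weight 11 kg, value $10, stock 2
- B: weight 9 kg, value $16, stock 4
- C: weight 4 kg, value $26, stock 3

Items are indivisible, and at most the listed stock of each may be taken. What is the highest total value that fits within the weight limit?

Best selections within weight 21 and stock limits:
- 1×B + 3×C: weight 21, value 94
- 3×C: weight 12, value 78
- 1×B + 2×C: weight 17, value 68
- 1×A + 2×C: weight 19, value 62
Best: $94.

$94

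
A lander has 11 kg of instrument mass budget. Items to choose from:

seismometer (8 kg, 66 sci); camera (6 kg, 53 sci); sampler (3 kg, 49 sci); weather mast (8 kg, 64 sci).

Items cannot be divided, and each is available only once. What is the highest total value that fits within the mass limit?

115 sci

Check high-value combinations within 11 kg:
- seismometer+sampler: mass 8+3=11, value 66+49=115
- sampler+weather mast: mass 3+8=11, value 49+64=113
- camera+sampler: mass 6+3=9, value 53+49=102
Best: 115 sci.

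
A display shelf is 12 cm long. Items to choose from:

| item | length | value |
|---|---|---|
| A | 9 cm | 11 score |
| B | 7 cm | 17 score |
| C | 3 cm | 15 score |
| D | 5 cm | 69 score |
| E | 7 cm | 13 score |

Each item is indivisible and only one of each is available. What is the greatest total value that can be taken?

86 score

Check high-value combinations within 12 cm:
- B+D: length 7+5=12, value 17+69=86
- C+D: length 3+5=8, value 15+69=84
- D+E: length 5+7=12, value 69+13=82
- D: length 5, value 69
- B+C: length 7+3=10, value 17+15=32
Best: 86 score.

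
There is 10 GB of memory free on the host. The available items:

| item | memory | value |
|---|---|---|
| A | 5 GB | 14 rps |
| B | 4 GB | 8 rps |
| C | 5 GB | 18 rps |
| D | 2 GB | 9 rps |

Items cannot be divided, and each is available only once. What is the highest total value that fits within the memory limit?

32 rps

Check high-value combinations within 10 GB:
- A+C: memory 5+5=10, value 14+18=32
- C+D: memory 5+2=7, value 18+9=27
- B+C: memory 4+5=9, value 8+18=26
Best: 32 rps.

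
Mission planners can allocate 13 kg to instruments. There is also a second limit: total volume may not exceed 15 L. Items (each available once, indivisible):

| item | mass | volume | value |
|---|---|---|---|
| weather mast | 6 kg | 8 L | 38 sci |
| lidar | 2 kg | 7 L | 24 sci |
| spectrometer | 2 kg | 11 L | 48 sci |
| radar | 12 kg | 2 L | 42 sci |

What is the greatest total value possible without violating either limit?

Feasible sets respecting both limits:
- weather mast+lidar: mass 8, volume 15, value 62
- spectrometer: mass 2, volume 11, value 48
- radar: mass 12, volume 2, value 42
- weather mast: mass 6, volume 8, value 38
Best: 62 sci.

62 sci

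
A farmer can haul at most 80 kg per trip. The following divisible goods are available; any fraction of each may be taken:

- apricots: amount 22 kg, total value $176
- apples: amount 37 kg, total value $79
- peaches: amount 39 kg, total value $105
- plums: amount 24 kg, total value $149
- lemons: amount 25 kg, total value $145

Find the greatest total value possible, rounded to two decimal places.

Take in order of value per unit:
- apricots (176/22 per unit): all 22 → value 176, running total 176.00
- plums (149/24 per unit): all 24 → value 149, running total 325.00
- lemons (145/25 per unit): all 25 → value 145, running total 470.00
- peaches (105/39 per unit): 9 of 39 → value 9×105/39 = 24.2308, running total 494.23
Total 494.23.

494.23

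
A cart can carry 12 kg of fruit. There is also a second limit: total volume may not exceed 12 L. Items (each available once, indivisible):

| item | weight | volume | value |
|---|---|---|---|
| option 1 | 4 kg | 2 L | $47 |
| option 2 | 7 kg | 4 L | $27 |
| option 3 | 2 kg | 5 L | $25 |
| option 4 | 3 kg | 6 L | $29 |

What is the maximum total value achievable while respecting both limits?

Feasible sets respecting both limits:
- option 1+option 4: weight 7, volume 8, value 76
- option 1+option 2: weight 11, volume 6, value 74
- option 1+option 3: weight 6, volume 7, value 72
Best: $76.

$76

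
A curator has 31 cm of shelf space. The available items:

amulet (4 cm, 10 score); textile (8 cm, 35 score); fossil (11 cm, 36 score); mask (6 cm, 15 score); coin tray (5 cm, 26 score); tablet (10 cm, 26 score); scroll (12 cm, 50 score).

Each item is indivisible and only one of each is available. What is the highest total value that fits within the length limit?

Check high-value combinations within 31 cm:
- textile+mask+coin tray+scroll: length 8+6+5+12=31, value 35+15+26+50=126
- amulet+textile+coin tray+scroll: length 4+8+5+12=29, value 10+35+26+50=121
- textile+fossil+scroll: length 8+11+12=31, value 35+36+50=121
- fossil+coin tray+scroll: length 11+5+12=28, value 36+26+50=112
Best: 126 score.

126 score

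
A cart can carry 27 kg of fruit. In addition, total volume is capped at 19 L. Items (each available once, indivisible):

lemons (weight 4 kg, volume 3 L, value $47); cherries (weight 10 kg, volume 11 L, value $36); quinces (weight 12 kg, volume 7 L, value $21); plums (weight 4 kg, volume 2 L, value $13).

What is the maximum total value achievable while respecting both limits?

$96

Feasible sets respecting both limits:
- lemons+cherries+plums: weight 18, volume 16, value 96
- lemons+cherries: weight 14, volume 14, value 83
- lemons+quinces+plums: weight 20, volume 12, value 81
- lemons+quinces: weight 16, volume 10, value 68
Best: $96.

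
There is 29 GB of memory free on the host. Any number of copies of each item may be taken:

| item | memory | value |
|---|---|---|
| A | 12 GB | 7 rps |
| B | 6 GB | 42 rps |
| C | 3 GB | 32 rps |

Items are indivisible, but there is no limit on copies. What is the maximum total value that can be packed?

Best value-per-unit is C at 32/3, and filling with it alone uses memory 9×3=27. No mix of the others beats 9×32 = 288.

288 rps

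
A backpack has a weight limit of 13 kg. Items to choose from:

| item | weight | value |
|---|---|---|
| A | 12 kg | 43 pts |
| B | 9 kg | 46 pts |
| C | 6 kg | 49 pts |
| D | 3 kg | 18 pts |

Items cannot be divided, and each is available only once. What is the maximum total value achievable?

Check high-value combinations within 13 kg:
- C+D: weight 6+3=9, value 49+18=67
- B+D: weight 9+3=12, value 46+18=64
- C: weight 6, value 49
- B: weight 9, value 46
- A: weight 12, value 43
Best: 67 pts.

67 pts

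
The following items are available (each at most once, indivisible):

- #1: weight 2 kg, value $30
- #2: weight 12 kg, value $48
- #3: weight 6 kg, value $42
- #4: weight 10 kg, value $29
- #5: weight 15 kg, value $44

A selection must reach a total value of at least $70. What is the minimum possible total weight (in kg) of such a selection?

8

Subsets with value ≥ 70, sorted by total weight:
- #1+#3: weight 8, value 72
- #1+#2: weight 14, value 78
Minimum weight: 8 kg.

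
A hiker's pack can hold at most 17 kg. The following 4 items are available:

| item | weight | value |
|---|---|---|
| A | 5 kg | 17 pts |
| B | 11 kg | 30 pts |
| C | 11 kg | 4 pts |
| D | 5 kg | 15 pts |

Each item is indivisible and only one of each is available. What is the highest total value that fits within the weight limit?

This is a 0/1 knapsack; check combinations near the capacity.
- A+B: weight 5+11=16, value 17+30=47
- B+D: weight 11+5=16, value 30+15=45
- A+D: weight 5+5=10, value 17+15=32
- B: weight 11, value 30
Best: 47 pts.

47 pts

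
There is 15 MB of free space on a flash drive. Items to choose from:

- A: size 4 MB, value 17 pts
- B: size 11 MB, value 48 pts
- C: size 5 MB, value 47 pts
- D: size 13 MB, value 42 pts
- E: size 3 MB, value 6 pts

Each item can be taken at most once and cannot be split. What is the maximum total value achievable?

This is a 0/1 knapsack; check combinations near the capacity.
- A+C+E: size 4+5+3=12, value 17+47+6=70
- A+B: size 4+11=15, value 17+48=65
- A+C: size 4+5=9, value 17+47=64
- B+E: size 11+3=14, value 48+6=54
- C+E: size 5+3=8, value 47+6=53
Best: 70 pts.

70 pts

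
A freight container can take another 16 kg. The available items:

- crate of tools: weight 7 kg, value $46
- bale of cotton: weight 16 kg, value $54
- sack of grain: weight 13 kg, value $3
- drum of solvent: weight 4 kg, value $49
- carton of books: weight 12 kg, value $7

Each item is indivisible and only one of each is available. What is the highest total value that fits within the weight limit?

$95

Check high-value combinations within 16 kg:
- crate of tools+drum of solvent: weight 7+4=11, value 46+49=95
- drum of solvent+carton of books: weight 4+12=16, value 49+7=56
- bale of cotton: weight 16, value 54
- drum of solvent: weight 4, value 49
Best: $95.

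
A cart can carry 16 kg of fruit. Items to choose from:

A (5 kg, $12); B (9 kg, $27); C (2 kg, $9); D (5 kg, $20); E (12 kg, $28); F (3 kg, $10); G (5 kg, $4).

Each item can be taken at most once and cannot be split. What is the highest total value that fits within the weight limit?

Check high-value combinations within 16 kg:
- B+C+D: weight 9+2+5=16, value 27+9+20=56
- A+C+D+F: weight 5+2+5+3=15, value 12+9+20+10=51
- A+B+C: weight 5+9+2=16, value 12+27+9=48
Best: $56.

$56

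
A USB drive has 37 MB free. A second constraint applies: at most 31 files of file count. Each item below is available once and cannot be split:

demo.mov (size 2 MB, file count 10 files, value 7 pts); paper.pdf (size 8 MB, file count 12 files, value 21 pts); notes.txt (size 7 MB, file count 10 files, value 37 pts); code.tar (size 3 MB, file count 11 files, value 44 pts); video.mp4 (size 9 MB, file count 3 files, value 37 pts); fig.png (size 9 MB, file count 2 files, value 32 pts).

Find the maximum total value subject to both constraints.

150 pts

Feasible sets respecting both limits:
- notes.txt+code.tar+video.mp4+fig.png: size 28, file count 26, value 150
- paper.pdf+code.tar+video.mp4+fig.png: size 29, file count 28, value 134
- paper.pdf+notes.txt+video.mp4+fig.png: size 33, file count 27, value 127
Best: 150 pts.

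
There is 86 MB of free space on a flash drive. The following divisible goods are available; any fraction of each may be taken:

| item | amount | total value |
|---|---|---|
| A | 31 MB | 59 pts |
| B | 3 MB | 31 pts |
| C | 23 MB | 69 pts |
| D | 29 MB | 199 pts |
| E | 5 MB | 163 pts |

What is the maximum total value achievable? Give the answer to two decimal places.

Take in order of value per unit:
- E (163/5 per unit): all 5 → value 163, running total 163.00
- B (31/3 per unit): all 3 → value 31, running total 194.00
- D (199/29 per unit): all 29 → value 199, running total 393.00
- C (69/23 per unit): all 23 → value 69, running total 462.00
- A (59/31 per unit): 26 of 31 → value 26×59/31 = 49.4839, running total 511.48
Total 511.48.

511.48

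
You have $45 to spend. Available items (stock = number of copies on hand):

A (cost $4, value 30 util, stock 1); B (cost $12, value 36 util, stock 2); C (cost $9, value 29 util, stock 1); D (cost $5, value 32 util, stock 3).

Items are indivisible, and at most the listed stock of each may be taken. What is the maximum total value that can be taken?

Top feasible selections:
- 1×A + 2×B + 3×D: cost 43, value 198
- 1×A + 1×B + 1×C + 3×D: cost 40, value 191
Best: 198 util.

198 util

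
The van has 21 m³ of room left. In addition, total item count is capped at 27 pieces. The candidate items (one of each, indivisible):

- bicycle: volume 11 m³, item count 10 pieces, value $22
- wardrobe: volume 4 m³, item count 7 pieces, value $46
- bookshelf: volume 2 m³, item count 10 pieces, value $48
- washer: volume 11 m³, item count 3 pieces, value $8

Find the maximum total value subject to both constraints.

Feasible sets respecting both limits:
- bicycle+wardrobe+bookshelf: volume 17, item count 27, value 116
- wardrobe+bookshelf+washer: volume 17, item count 20, value 102
- wardrobe+bookshelf: volume 6, item count 17, value 94
- bicycle+bookshelf: volume 13, item count 20, value 70
Best: $116.

$116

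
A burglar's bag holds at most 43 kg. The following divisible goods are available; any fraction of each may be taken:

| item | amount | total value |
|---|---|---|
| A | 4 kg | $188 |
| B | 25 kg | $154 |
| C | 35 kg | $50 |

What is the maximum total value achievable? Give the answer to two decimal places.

Take in order of value per unit:
- A (188/4 per unit): all 4 → value 188, running total 188.00
- B (154/25 per unit): all 25 → value 154, running total 342.00
- C (50/35 per unit): 14 of 35 → value 14×50/35 = 20.0000, running total 362.00
Total 362.00.

362.00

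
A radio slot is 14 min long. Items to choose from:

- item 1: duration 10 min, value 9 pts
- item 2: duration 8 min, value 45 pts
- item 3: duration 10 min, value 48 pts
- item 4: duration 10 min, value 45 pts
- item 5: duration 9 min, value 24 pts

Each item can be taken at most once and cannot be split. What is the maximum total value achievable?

Check high-value combinations within 14 min:
- item 3: duration 10, value 48
- item 2: duration 8, value 45
- item 4: duration 10, value 45
- item 5: duration 9, value 24
Best: 48 pts.

48 pts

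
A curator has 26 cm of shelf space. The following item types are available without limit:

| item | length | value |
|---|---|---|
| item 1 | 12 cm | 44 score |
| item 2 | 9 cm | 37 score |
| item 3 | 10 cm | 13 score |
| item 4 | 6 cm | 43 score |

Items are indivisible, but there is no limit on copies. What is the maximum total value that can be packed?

Best value-per-unit is item 4 at 43/6, and filling with it alone uses length 4×6=24. No mix of the others beats 4×43 = 172.

172 score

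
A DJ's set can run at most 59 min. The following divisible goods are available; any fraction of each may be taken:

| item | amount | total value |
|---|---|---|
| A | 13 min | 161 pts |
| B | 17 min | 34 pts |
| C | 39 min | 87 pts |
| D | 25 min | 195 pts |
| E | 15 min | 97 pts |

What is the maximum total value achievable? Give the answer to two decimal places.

466.38

Take in order of value per unit:
- A (161/13 per unit): all 13 → value 161, running total 161.00
- D (195/25 per unit): all 25 → value 195, running total 356.00
- E (97/15 per unit): all 15 → value 97, running total 453.00
- C (87/39 per unit): 6 of 39 → value 6×87/39 = 13.3846, running total 466.38
Total 466.38.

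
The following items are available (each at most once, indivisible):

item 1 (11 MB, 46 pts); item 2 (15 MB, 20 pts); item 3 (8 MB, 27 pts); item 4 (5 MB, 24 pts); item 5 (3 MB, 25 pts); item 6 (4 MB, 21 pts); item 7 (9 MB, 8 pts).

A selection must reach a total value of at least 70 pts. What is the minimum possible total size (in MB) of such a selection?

12

Subsets with value ≥ 70, sorted by total size:
- item 4+item 5+item 6: size 12, value 70
- item 1+item 5: size 14, value 71
Minimum size: 12 MB.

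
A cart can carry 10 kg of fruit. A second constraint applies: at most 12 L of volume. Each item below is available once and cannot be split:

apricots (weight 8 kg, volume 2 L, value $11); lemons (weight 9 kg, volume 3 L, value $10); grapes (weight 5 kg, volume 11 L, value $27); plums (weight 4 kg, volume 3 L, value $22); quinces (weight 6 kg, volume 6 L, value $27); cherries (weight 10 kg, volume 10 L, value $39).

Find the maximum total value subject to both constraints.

$49

Feasible sets respecting both limits:
- plums+quinces: weight 10, volume 9, value 49
- cherries: weight 10, volume 10, value 39
- grapes: weight 5, volume 11, value 27
- quinces: weight 6, volume 6, value 27
Best: $49.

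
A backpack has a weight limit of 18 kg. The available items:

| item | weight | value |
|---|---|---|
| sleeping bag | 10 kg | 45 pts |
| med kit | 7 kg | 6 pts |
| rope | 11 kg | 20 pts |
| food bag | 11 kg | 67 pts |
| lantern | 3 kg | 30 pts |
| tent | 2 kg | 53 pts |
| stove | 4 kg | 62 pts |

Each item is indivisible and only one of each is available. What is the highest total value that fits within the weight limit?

182 pts

Check high-value combinations within 18 kg:
- food bag+tent+stove: weight 11+2+4=17, value 67+53+62=182
- sleeping bag+tent+stove: weight 10+2+4=16, value 45+53+62=160
- food bag+lantern+stove: weight 11+3+4=18, value 67+30+62=159
- med kit+lantern+tent+stove: weight 7+3+2+4=16, value 6+30+53+62=151
Best: 182 pts.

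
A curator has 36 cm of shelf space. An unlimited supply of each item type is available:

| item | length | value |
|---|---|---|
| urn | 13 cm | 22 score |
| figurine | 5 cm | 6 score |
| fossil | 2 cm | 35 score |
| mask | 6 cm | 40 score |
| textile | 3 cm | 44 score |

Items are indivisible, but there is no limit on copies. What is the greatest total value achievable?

630 score

Best value-per-unit is fossil at 35/2, and filling with it alone uses length 18×2=36. No mix of the others beats 18×35 = 630.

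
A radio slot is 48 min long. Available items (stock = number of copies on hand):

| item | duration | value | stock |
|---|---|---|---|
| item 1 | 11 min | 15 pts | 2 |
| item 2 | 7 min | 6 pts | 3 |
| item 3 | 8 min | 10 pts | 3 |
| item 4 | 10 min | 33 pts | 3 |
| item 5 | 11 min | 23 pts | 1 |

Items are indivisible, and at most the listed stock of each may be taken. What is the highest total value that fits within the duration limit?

Best selections within duration 48 and stock limits:
- 1×item 2 + 3×item 4 + 1×item 5: duration 48, value 128
- 3×item 4 + 1×item 5: duration 41, value 122
Best: 128 pts.

128 pts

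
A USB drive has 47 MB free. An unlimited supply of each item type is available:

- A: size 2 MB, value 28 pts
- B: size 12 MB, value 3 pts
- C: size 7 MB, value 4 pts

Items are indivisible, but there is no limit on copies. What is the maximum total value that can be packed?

Best value-per-unit is A at 28/2, and filling with it alone uses size 23×2=46. No mix of the others beats 23×28 = 644.

644 pts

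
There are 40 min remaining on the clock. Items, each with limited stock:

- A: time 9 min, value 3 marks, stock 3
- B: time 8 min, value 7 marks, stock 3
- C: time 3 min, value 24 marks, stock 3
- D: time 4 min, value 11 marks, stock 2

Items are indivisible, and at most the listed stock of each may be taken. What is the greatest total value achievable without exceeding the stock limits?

108 marks

Top feasible selections:
- 2×B + 3×C + 2×D: time 33, value 108
- 1×A + 1×B + 3×C + 2×D: time 34, value 104
- 3×B + 3×C + 1×D: time 37, value 104
Best: 108 marks.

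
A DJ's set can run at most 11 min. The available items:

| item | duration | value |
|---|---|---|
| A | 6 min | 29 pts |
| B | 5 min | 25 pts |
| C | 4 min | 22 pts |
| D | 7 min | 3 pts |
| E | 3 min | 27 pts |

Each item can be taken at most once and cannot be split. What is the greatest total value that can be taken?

Check high-value combinations within 11 min:
- A+E: duration 6+3=9, value 29+27=56
- A+B: duration 6+5=11, value 29+25=54
- B+E: duration 5+3=8, value 25+27=52
- A+C: duration 6+4=10, value 29+22=51
- C+E: duration 4+3=7, value 22+27=49
Best: 56 pts.

56 pts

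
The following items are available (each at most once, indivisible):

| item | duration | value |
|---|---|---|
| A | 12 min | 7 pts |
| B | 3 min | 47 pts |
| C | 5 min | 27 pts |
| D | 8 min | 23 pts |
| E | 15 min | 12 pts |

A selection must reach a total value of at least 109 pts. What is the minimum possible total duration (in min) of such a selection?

Subsets with value ≥ 109, sorted by total duration:
- B+C+D+E: duration 31, value 109
- A+B+C+D+E: duration 43, value 116
Minimum duration: 31 min.

31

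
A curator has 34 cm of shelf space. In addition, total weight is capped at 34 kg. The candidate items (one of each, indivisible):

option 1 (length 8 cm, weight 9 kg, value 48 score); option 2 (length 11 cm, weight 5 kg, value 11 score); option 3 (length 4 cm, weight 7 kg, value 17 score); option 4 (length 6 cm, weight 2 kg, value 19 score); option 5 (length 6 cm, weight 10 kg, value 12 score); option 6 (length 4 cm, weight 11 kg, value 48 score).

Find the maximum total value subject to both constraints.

143 score

Feasible sets respecting both limits:
- option 1+option 2+option 3+option 4+option 6: length 33, weight 34, value 143
- option 1+option 3+option 4+option 6: length 22, weight 29, value 132
- option 1+option 4+option 5+option 6: length 24, weight 32, value 127
Best: 143 score.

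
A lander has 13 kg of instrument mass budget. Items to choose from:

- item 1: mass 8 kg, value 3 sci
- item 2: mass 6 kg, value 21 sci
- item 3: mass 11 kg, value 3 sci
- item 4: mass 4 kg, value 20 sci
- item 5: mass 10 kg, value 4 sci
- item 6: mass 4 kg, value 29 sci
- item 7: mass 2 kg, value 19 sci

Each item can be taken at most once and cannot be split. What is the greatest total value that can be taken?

69 sci

Check high-value combinations within 13 kg:
- item 2+item 6+item 7: mass 6+4+2=12, value 21+29+19=69
- item 4+item 6+item 7: mass 4+4+2=10, value 20+29+19=68
- item 2+item 4+item 7: mass 6+4+2=12, value 21+20+19=60
- item 2+item 6: mass 6+4=10, value 21+29=50
- item 4+item 6: mass 4+4=8, value 20+29=49
Best: 69 sci.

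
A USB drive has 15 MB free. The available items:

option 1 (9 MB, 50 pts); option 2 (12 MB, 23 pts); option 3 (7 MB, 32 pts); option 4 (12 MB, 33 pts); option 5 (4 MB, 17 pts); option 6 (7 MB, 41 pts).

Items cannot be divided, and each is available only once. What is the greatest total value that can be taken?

Check high-value combinations within 15 MB:
- option 3+option 6: size 7+7=14, value 32+41=73
- option 1+option 5: size 9+4=13, value 50+17=67
- option 5+option 6: size 4+7=11, value 17+41=58
- option 1: size 9, value 50
Best: 73 pts.

73 pts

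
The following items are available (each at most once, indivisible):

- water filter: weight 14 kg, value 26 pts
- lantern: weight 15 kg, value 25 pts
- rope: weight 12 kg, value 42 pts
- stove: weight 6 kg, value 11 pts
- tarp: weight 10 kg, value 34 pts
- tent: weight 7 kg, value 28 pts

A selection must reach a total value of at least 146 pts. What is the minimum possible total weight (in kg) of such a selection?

58

Subsets with value ≥ 146, sorted by total weight:
- water filter+lantern+rope+tarp+tent: weight 58, value 155
- water filter+lantern+rope+stove+tarp+tent: weight 64, value 166
Minimum weight: 58 kg.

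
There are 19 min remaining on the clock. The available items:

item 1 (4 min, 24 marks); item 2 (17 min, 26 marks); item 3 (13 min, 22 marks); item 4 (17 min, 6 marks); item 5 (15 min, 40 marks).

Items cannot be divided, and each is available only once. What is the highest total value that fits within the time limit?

64 marks

This is a 0/1 knapsack; check combinations near the capacity.
- item 1+item 5: time 4+15=19, value 24+40=64
- item 1+item 3: time 4+13=17, value 24+22=46
- item 5: time 15, value 40
- item 2: time 17, value 26
Best: 64 marks.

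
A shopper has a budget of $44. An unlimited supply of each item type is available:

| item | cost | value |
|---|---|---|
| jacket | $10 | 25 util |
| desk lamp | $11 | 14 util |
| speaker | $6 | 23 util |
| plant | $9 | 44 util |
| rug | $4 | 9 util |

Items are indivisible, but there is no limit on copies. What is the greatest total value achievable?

Best value-per-unit is plant at 44/9; filling with it alone gives 4×44 = 176.
Optimal mix: 1×speaker + 4×plant → cost 42, value 199.

199 util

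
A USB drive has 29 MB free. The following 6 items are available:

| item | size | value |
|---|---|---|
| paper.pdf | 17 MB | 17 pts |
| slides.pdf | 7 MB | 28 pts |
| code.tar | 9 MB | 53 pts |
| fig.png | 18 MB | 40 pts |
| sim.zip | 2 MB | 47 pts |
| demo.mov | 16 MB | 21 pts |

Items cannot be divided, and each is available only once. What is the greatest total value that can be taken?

140 pts

Check high-value combinations within 29 MB:
- code.tar+fig.png+sim.zip: size 9+18+2=29, value 53+40+47=140
- slides.pdf+code.tar+sim.zip: size 7+9+2=18, value 28+53+47=128
- code.tar+sim.zip+demo.mov: size 9+2+16=27, value 53+47+21=121
- paper.pdf+code.tar+sim.zip: size 17+9+2=28, value 17+53+47=117
Best: 140 pts.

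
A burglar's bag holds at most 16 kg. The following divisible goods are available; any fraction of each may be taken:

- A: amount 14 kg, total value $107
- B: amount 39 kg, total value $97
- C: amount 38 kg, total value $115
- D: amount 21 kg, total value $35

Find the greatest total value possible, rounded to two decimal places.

113.05

Take in order of value per unit:
- A (107/14 per unit): all 14 → value 107, running total 107.00
- C (115/38 per unit): 2 of 38 → value 2×115/38 = 6.0526, running total 113.05
Total 113.05.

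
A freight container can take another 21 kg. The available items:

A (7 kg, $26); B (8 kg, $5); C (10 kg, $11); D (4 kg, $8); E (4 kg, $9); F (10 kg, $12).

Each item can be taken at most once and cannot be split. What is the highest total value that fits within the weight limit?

Check high-value combinations within 21 kg:
- A+E+F: weight 7+4+10=21, value 26+9+12=47
- A+C+E: weight 7+10+4=21, value 26+11+9=46
- A+D+F: weight 7+4+10=21, value 26+8+12=46
- A+C+D: weight 7+10+4=21, value 26+11+8=45
- A+D+E: weight 7+4+4=15, value 26+8+9=43
Best: $47.

$47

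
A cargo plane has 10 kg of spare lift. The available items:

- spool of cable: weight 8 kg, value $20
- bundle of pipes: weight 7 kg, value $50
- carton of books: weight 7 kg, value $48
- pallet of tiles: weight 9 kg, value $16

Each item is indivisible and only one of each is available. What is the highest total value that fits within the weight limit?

$50

Check high-value combinations within 10 kg:
- bundle of pipes: weight 7, value 50
- carton of books: weight 7, value 48
- spool of cable: weight 8, value 20
Best: $50.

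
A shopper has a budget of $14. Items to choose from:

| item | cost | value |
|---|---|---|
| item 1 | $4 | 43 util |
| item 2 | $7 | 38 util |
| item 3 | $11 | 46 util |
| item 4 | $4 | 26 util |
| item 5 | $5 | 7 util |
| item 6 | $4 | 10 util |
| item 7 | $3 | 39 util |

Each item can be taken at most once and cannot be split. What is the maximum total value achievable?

120 util

This is a 0/1 knapsack; check combinations near the capacity.
- item 1+item 2+item 7: cost 4+7+3=14, value 43+38+39=120
- item 1+item 4+item 7: cost 4+4+3=11, value 43+26+39=108
- item 2+item 4+item 7: cost 7+4+3=14, value 38+26+39=103
Best: 120 util.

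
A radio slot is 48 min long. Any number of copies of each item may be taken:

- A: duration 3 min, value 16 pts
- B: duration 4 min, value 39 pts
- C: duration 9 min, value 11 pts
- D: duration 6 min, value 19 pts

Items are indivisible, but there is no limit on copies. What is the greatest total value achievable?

Best value-per-unit is B at 39/4, and filling with it alone uses duration 12×4=48. No mix of the others beats 12×39 = 468.

468 pts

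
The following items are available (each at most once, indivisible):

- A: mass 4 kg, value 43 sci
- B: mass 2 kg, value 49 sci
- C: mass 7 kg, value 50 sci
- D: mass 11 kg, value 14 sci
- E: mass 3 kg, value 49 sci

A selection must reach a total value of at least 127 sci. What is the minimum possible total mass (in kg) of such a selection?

Subsets with value ≥ 127, sorted by total mass:
- A+B+E: mass 9, value 141
- B+C+E: mass 12, value 148
Minimum mass: 9 kg.

9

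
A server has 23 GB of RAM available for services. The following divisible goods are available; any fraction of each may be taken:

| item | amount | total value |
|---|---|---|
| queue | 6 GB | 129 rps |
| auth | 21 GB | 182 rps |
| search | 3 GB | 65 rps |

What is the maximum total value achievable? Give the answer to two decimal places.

Take in order of value per unit:
- search (65/3 per unit): all 3 → value 65, running total 65.00
- queue (129/6 per unit): all 6 → value 129, running total 194.00
- auth (182/21 per unit): 14 of 21 → value 14×182/21 = 121.3333, running total 315.33
Total 315.33.

315.33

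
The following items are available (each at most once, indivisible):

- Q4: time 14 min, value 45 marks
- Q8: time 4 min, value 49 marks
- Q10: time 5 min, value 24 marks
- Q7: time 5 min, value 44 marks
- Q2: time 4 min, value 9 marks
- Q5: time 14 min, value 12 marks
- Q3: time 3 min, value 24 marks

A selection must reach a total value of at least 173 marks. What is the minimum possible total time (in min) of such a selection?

31

Subsets with value ≥ 173, sorted by total time:
- Q4+Q8+Q10+Q7+Q3: time 31, value 186
- Q4+Q8+Q10+Q7+Q2+Q3: time 35, value 195
- Q4+Q8+Q7+Q5+Q3: time 40, value 174
Minimum time: 31 min.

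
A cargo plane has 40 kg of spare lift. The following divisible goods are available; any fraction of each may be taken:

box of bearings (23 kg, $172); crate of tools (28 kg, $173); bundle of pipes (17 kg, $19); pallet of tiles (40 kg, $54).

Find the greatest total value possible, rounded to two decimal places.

277.04

Take in order of value per unit:
- box of bearings (172/23 per unit): all 23 → value 172, running total 172.00
- crate of tools (173/28 per unit): 17 of 28 → value 17×173/28 = 105.0357, running total 277.04
Total 277.04.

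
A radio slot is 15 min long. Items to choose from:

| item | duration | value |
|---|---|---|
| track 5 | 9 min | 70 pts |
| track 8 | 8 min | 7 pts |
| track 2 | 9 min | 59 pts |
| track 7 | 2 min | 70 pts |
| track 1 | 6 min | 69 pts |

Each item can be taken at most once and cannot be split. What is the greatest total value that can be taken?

Check high-value combinations within 15 min:
- track 5+track 7: duration 9+2=11, value 70+70=140
- track 7+track 1: duration 2+6=8, value 70+69=139
- track 5+track 1: duration 9+6=15, value 70+69=139
Best: 140 pts.

140 pts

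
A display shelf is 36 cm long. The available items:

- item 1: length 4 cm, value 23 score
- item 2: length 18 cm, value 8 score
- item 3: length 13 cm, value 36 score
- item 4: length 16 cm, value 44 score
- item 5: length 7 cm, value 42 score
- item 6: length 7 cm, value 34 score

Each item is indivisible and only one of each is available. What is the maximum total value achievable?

Check high-value combinations within 36 cm:
- item 1+item 4+item 5+item 6: length 4+16+7+7=34, value 23+44+42+34=143
- item 1+item 3+item 5+item 6: length 4+13+7+7=31, value 23+36+42+34=135
- item 3+item 4+item 5: length 13+16+7=36, value 36+44+42=122
Best: 143 score.

143 score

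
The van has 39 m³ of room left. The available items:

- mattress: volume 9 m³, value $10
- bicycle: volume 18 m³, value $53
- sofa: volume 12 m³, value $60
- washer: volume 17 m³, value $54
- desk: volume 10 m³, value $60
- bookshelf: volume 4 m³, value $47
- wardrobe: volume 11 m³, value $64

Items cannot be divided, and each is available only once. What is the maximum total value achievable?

$231

Check high-value combinations within 39 m³:
- sofa+desk+bookshelf+wardrobe: volume 12+10+4+11=37, value 60+60+47+64=231
- sofa+desk+wardrobe: volume 12+10+11=33, value 60+60+64=184
- mattress+desk+bookshelf+wardrobe: volume 9+10+4+11=34, value 10+60+47+64=181
- mattress+sofa+bookshelf+wardrobe: volume 9+12+4+11=36, value 10+60+47+64=181
Best: $231.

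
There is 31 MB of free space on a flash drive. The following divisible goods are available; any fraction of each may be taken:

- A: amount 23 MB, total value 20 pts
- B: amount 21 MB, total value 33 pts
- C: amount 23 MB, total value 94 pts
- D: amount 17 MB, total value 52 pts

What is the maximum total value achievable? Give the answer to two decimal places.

Take in order of value per unit:
- C (94/23 per unit): all 23 → value 94, running total 94.00
- D (52/17 per unit): 8 of 17 → value 8×52/17 = 24.4706, running total 118.47
Total 118.47.

118.47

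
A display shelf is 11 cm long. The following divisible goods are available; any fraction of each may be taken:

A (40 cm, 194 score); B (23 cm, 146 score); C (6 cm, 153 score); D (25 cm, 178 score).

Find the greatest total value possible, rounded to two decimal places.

188.60

Take in order of value per unit:
- C (153/6 per unit): all 6 → value 153, running total 153.00
- D (178/25 per unit): 5 of 25 → value 5×178/25 = 35.6000, running total 188.60
Total 188.60.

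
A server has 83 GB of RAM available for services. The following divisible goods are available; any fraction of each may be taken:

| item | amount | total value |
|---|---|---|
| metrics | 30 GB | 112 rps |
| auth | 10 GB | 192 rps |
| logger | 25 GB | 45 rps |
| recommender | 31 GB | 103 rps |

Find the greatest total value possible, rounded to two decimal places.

428.60

Take in order of value per unit:
- auth (192/10 per unit): all 10 → value 192, running total 192.00
- metrics (112/30 per unit): all 30 → value 112, running total 304.00
- recommender (103/31 per unit): all 31 → value 103, running total 407.00
- logger (45/25 per unit): 12 of 25 → value 12×45/25 = 21.6000, running total 428.60
Total 428.60.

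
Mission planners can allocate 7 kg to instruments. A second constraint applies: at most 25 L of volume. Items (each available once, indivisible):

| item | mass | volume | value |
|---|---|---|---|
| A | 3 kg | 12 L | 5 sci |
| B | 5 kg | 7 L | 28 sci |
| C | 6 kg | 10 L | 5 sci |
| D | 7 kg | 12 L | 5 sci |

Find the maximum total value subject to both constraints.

28 sci

Feasible sets respecting both limits:
- B: mass 5, volume 7, value 28
- A: mass 3, volume 12, value 5
- C: mass 6, volume 10, value 5
Best: 28 sci.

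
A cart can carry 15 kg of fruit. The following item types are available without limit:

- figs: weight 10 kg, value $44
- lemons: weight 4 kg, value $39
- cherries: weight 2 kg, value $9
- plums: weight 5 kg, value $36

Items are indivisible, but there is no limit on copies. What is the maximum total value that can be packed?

Best value-per-unit is lemons at 39/4; filling with it alone gives 3×39 = 117.
Optimal mix: 3×lemons + 1×cherries → weight 14, value 126.

$126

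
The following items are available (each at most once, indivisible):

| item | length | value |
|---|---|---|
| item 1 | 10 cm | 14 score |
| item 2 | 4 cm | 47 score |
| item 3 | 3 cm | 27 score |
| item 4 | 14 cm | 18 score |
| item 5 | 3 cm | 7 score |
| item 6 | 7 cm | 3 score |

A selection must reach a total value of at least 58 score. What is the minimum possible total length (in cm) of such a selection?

Subsets with value ≥ 58, sorted by total length:
- item 2+item 3: length 7, value 74
- item 2+item 3+item 5: length 10, value 81
Minimum length: 7 cm.

7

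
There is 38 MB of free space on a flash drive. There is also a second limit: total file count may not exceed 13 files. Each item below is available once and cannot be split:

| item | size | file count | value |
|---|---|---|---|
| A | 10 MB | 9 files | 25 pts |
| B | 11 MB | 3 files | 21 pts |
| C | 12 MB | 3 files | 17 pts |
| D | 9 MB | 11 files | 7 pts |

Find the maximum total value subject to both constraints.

46 pts

Feasible sets respecting both limits:
- A+B: size 21, file count 12, value 46
- A+C: size 22, file count 12, value 42
- B+C: size 23, file count 6, value 38
- A: size 10, file count 9, value 25
Best: 46 pts.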